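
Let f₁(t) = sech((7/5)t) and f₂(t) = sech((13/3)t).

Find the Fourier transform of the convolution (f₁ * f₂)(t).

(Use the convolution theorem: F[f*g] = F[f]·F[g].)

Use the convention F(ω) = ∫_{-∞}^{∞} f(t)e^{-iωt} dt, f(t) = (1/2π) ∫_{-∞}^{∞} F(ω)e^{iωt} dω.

F[f₁*f₂](ω) = \frac{15 \pi^{2}}{91 \cosh{\left(\frac{3 \pi \omega}{26} \right)} \cosh{\left(\frac{5 \pi \omega}{14} \right)}}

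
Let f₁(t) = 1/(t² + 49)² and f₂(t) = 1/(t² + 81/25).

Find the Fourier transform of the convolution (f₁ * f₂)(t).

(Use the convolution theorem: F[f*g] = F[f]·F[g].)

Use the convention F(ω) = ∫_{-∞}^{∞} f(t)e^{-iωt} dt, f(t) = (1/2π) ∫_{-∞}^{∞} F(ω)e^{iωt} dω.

F[f₁*f₂](ω) = \frac{5 \pi^{2} \left(7 \left|{\omega}\right| + 1\right) e^{- \frac{44 \left|{\omega}\right|}{5}}}{6174}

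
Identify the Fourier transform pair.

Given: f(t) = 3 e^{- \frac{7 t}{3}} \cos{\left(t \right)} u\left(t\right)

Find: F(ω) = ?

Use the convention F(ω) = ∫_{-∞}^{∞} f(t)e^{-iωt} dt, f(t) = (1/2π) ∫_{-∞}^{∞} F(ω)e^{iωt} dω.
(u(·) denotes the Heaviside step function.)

F(ω) = \frac{9 \left(3 i \omega + 7\right)}{\left(3 i \omega + 7\right)^{2} + 9}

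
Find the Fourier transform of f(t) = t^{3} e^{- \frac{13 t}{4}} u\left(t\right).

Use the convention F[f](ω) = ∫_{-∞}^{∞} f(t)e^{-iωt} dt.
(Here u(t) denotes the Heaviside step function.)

F(ω) = \frac{1536}{\left(4 i \omega + 13\right)^{4}}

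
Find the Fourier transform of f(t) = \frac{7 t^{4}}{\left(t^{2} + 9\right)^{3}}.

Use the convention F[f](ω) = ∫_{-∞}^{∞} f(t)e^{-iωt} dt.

F(ω) = \frac{7 \pi \left(3 \omega^{2} - 5 \left|{\omega}\right| + 1\right) e^{- 3 \left|{\omega}\right|}}{8}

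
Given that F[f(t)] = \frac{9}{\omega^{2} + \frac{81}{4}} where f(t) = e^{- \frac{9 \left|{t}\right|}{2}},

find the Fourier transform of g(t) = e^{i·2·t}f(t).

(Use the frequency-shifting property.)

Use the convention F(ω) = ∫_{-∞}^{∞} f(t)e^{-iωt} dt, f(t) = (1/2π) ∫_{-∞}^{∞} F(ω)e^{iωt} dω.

F[g](ω) = \frac{36}{4 \left(\omega - 2\right)^{2} + 81}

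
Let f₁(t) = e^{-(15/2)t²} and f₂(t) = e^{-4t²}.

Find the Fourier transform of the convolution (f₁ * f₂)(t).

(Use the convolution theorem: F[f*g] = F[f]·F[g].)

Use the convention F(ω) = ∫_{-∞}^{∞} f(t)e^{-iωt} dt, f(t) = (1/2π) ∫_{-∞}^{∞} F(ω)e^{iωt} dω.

F[f₁*f₂](ω) = \frac{\sqrt{30} \pi e^{- \frac{23 \omega^{2}}{240}}}{30}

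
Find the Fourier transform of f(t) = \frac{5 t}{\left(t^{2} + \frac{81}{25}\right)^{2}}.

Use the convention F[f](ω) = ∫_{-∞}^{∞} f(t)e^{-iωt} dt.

F(ω) = - \frac{25 i \pi \omega e^{- \frac{9 \left|{\omega}\right|}{5}}}{18}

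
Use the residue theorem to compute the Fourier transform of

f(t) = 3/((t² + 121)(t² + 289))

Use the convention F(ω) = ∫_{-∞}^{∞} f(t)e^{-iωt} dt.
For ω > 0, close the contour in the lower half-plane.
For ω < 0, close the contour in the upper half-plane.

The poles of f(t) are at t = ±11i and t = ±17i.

Let g(z) = f(z)e^{-iωz}; for large |z| the factor e^{-iωz} decays in the lower half-plane when ω > 0 and in the upper half-plane when ω < 0.

Case ω > 0 (lower half-plane, clockwise contour ⇒ F(ω) = -2πi·ΣRes):
  Res_{z = - 11 i} g(z) = \frac{i e^{- 11 \omega}}{1232}
  Res_{z = - 17 i} g(z) = - \frac{i e^{- 17 \omega}}{1904}
  F(ω) = -2πi·ΣRes = \frac{\pi \left(17 e^{6 \omega} - 11\right) e^{- 17 \omega}}{10472}

Case ω < 0 (upper half-plane, counterclockwise contour ⇒ F(ω) = +2πi·ΣRes):
  Res_{z = 11 i} g(z) = - \frac{i e^{11 \omega}}{1232}
  Res_{z = 17 i} g(z) = \frac{i e^{17 \omega}}{1904}
  F(ω) = 2πi·ΣRes = \frac{\pi \left(17 - 11 e^{6 \omega}\right) e^{11 \omega}}{10472}

Both cases combine into a single formula in |ω|:

F(ω) = \frac{\pi \left(17 e^{6 \left|{\omega}\right|} - 11\right) e^{- 17 \left|{\omega}\right|}}{10472}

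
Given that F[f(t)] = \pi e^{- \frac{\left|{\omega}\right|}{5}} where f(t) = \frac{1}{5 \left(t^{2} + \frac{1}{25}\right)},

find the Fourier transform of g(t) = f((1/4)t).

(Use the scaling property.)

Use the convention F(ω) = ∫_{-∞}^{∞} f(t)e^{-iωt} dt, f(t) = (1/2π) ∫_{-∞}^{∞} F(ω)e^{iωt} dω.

F[g](ω) = 4 \pi e^{- \frac{4 \left|{\omega}\right|}{5}}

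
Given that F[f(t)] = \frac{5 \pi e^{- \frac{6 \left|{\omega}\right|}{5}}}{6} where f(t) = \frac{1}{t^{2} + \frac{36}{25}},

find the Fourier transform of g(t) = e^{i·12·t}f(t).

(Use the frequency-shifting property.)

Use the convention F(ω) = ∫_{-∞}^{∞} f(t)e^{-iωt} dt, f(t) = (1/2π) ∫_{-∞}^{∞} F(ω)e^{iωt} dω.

F[g](ω) = \frac{5 \pi e^{- \frac{6 \left|{\omega - 12}\right|}{5}}}{6}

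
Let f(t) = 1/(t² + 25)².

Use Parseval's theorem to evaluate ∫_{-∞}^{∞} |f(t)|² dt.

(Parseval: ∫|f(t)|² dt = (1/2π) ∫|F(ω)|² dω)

∫|f(t)|² dt = \frac{\pi}{250000}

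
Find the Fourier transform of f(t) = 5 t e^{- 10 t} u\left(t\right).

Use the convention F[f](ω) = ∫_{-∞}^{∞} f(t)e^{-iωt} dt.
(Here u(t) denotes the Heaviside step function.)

F(ω) = \frac{5}{\left(i \omega + 10\right)^{2}}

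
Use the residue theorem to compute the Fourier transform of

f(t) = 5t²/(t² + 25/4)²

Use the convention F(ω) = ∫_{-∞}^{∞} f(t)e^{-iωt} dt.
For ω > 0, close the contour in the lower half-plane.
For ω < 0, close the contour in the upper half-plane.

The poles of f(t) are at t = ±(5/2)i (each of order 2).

Let g(z) = f(z)e^{-iωz}; for large |z| the factor e^{-iωz} decays in the lower half-plane when ω > 0 and in the upper half-plane when ω < 0.

Case ω > 0 (lower half-plane, clockwise contour ⇒ F(ω) = -2πi·ΣRes):
  Res_{z = - \frac{5 i}{2}} g(z) = \frac{i \left(2 - 5 \omega\right) e^{- \frac{5 \omega}{2}}}{4} (pole of order 2)
  F(ω) = -2πi·ΣRes = \frac{\pi \left(2 - 5 \omega\right) e^{- \frac{5 \omega}{2}}}{2}

Case ω < 0 (upper half-plane, counterclockwise contour ⇒ F(ω) = +2πi·ΣRes):
  Res_{z = \frac{5 i}{2}} g(z) = \frac{i \left(- 5 \omega - 2\right) e^{\frac{5 \omega}{2}}}{4} (pole of order 2)
  F(ω) = 2πi·ΣRes = \frac{\pi \left(5 \omega + 2\right) e^{\frac{5 \omega}{2}}}{2}

Both cases combine into a single formula in |ω|:

F(ω) = \frac{\pi \left(2 - 5 \left|{\omega}\right|\right) e^{- \frac{5 \left|{\omega}\right|}{2}}}{2}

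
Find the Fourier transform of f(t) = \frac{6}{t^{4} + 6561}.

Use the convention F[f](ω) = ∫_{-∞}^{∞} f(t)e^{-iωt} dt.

F(ω) = \frac{2 \pi e^{- \frac{9 \sqrt{2} \left|{\omega}\right|}{2}} \sin{\left(\frac{9 \sqrt{2} \left|{\omega}\right|}{2} + \frac{\pi}{4} \right)}}{243}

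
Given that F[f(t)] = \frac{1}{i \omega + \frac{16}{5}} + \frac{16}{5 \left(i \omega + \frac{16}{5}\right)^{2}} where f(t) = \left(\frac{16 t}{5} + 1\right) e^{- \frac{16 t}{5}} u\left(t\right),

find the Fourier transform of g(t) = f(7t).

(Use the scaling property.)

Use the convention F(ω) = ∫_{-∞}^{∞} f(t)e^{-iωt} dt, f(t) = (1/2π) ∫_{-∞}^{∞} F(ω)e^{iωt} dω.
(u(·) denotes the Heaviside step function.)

F[g](ω) = \frac{5 \left(- 5 i \omega - 224\right)}{25 \omega^{2} - 1120 i \omega - 12544}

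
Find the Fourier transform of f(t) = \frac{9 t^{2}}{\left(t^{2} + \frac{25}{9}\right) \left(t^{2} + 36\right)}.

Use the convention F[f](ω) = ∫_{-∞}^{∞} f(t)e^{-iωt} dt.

F(ω) = \frac{486 \pi e^{- 6 \left|{\omega}\right|}}{299} - \frac{135 \pi e^{- \frac{5 \left|{\omega}\right|}{3}}}{299}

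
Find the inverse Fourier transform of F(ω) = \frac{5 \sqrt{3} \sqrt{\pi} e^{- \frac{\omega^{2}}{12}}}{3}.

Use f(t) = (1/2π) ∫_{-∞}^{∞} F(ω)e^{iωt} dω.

f(t) = 5 e^{- 3 t^{2}}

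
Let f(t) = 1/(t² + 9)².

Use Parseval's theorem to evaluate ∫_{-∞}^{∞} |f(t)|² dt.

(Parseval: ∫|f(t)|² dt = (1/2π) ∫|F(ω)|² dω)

∫|f(t)|² dt = \frac{5 \pi}{34992}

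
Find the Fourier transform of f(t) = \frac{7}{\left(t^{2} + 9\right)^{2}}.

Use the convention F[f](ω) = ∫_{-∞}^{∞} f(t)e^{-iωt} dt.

F(ω) = \frac{7 \pi \left(3 \left|{\omega}\right| + 1\right) e^{- 3 \left|{\omega}\right|}}{54}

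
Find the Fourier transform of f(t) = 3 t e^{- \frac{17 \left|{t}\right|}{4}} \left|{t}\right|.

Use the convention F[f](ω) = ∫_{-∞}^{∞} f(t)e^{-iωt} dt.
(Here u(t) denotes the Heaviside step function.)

F(ω) = \frac{3072 i \omega \left(16 \omega^{2} - 867\right)}{\left(16 \omega^{2} + 289\right)^{3}}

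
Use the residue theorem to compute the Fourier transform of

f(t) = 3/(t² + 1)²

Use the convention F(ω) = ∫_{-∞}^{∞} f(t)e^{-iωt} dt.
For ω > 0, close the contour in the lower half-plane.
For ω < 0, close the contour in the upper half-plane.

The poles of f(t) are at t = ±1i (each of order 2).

Let g(z) = f(z)e^{-iωz}; for large |z| the factor e^{-iωz} decays in the lower half-plane when ω > 0 and in the upper half-plane when ω < 0.

Case ω > 0 (lower half-plane, clockwise contour ⇒ F(ω) = -2πi·ΣRes):
  Res_{z = - i} g(z) = \frac{3 i \left(\omega + 1\right) e^{- \omega}}{4} (pole of order 2)
  F(ω) = -2πi·ΣRes = \frac{3 \pi \left(\omega + 1\right) e^{- \omega}}{2}

Case ω < 0 (upper half-plane, counterclockwise contour ⇒ F(ω) = +2πi·ΣRes):
  Res_{z = i} g(z) = \frac{3 i \left(\omega - 1\right) e^{\omega}}{4} (pole of order 2)
  F(ω) = 2πi·ΣRes = \frac{3 \pi \left(1 - \omega\right) e^{\omega}}{2}

Both cases combine into a single formula in |ω|:

F(ω) = \frac{3 \pi \left(\left|{\omega}\right| + 1\right) e^{- \left|{\omega}\right|}}{2}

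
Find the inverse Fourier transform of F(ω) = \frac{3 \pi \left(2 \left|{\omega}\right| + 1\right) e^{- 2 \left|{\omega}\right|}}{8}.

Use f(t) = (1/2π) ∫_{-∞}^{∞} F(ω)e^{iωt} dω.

f(t) = \frac{6}{\left(t^{2} + 4\right)^{2}}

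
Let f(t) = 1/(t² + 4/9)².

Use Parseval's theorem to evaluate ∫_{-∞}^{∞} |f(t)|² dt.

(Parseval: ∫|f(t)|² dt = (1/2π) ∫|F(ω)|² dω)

∫|f(t)|² dt = \frac{10935 \pi}{2048}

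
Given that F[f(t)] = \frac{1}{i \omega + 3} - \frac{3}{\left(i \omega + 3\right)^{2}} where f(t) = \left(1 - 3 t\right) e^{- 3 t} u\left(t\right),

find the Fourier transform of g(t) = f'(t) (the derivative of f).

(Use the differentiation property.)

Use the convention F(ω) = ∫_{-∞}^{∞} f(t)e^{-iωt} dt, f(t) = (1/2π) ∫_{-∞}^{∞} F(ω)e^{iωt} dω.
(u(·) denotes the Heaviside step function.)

F[g](ω) = \frac{\omega^{2}}{\omega^{2} - 6 i \omega - 9}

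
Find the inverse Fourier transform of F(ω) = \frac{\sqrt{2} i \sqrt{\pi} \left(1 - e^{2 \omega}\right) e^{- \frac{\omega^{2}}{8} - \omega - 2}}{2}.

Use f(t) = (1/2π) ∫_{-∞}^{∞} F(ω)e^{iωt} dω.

f(t) = 2 e^{- 2 t^{2}} \sin{\left(4 t \right)}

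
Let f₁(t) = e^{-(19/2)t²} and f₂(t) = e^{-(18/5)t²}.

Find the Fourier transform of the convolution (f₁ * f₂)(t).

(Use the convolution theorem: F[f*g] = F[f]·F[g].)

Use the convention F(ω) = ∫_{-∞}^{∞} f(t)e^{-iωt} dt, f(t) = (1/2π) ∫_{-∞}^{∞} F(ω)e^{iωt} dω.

F[f₁*f₂](ω) = \frac{\sqrt{95} \pi e^{- \frac{131 \omega^{2}}{1368}}}{57}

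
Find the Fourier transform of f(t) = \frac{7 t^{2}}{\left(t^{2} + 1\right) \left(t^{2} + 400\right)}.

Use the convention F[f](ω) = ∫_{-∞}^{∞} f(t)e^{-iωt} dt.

F(ω) = \frac{\pi \left(20 - e^{19 \left|{\omega}\right|}\right) e^{- 20 \left|{\omega}\right|}}{57}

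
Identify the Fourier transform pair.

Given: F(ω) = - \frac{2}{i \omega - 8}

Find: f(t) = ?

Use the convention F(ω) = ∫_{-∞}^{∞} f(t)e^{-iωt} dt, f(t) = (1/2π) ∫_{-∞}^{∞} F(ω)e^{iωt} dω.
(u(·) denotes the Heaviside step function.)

f(t) = 2 e^{8 t} u\left(- t\right)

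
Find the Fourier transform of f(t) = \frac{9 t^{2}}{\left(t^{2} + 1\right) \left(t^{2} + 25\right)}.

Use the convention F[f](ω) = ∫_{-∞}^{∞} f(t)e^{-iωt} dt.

F(ω) = \frac{3 \pi \left(5 - e^{4 \left|{\omega}\right|}\right) e^{- 5 \left|{\omega}\right|}}{8}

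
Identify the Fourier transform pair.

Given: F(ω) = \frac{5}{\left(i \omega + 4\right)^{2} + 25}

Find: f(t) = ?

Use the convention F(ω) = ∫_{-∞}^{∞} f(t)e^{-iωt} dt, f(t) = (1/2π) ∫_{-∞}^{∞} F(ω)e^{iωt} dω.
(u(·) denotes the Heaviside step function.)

f(t) = e^{- 4 t} \sin{\left(5 t \right)} u\left(t\right)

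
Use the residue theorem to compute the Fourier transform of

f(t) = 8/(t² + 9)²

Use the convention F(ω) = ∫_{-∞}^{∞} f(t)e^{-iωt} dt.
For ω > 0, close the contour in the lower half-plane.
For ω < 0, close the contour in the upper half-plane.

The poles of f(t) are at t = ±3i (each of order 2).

Let g(z) = f(z)e^{-iωz}; for large |z| the factor e^{-iωz} decays in the lower half-plane when ω > 0 and in the upper half-plane when ω < 0.

Case ω > 0 (lower half-plane, clockwise contour ⇒ F(ω) = -2πi·ΣRes):
  Res_{z = - 3 i} g(z) = \frac{2 i \left(3 \omega + 1\right) e^{- 3 \omega}}{27} (pole of order 2)
  F(ω) = -2πi·ΣRes = \frac{4 \pi \left(3 \omega + 1\right) e^{- 3 \omega}}{27}

Case ω < 0 (upper half-plane, counterclockwise contour ⇒ F(ω) = +2πi·ΣRes):
  Res_{z = 3 i} g(z) = \frac{2 i \left(3 \omega - 1\right) e^{3 \omega}}{27} (pole of order 2)
  F(ω) = 2πi·ΣRes = \frac{4 \pi \left(1 - 3 \omega\right) e^{3 \omega}}{27}

Both cases combine into a single formula in |ω|:

F(ω) = \frac{4 \pi \left(3 \left|{\omega}\right| + 1\right) e^{- 3 \left|{\omega}\right|}}{27}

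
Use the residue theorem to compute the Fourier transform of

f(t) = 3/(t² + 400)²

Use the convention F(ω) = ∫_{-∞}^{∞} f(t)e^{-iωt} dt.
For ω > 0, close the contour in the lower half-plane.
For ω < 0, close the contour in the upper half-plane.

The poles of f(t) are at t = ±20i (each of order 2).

Let g(z) = f(z)e^{-iωz}; for large |z| the factor e^{-iωz} decays in the lower half-plane when ω > 0 and in the upper half-plane when ω < 0.

Case ω > 0 (lower half-plane, clockwise contour ⇒ F(ω) = -2πi·ΣRes):
  Res_{z = - 20 i} g(z) = \frac{3 i \left(20 \omega + 1\right) e^{- 20 \omega}}{32000} (pole of order 2)
  F(ω) = -2πi·ΣRes = \frac{3 \pi \left(20 \omega + 1\right) e^{- 20 \omega}}{16000}

Case ω < 0 (upper half-plane, counterclockwise contour ⇒ F(ω) = +2πi·ΣRes):
  Res_{z = 20 i} g(z) = \frac{3 i \left(20 \omega - 1\right) e^{20 \omega}}{32000} (pole of order 2)
  F(ω) = 2πi·ΣRes = \frac{3 \pi \left(1 - 20 \omega\right) e^{20 \omega}}{16000}

Both cases combine into a single formula in |ω|:

F(ω) = \frac{3 \pi \left(20 \left|{\omega}\right| + 1\right) e^{- 20 \left|{\omega}\right|}}{16000}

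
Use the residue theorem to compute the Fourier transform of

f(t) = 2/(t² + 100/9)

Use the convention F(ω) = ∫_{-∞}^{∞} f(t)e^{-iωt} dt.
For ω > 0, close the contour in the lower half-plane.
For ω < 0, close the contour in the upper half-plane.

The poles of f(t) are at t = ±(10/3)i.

Let g(z) = f(z)e^{-iωz}; for large |z| the factor e^{-iωz} decays in the lower half-plane when ω > 0 and in the upper half-plane when ω < 0.

Case ω > 0 (lower half-plane, clockwise contour ⇒ F(ω) = -2πi·ΣRes):
  Res_{z = - \frac{10 i}{3}} g(z) = \frac{3 i e^{- \frac{10 \omega}{3}}}{10}
  F(ω) = -2πi·ΣRes = \frac{3 \pi e^{- \frac{10 \omega}{3}}}{5}

Case ω < 0 (upper half-plane, counterclockwise contour ⇒ F(ω) = +2πi·ΣRes):
  Res_{z = \frac{10 i}{3}} g(z) = - \frac{3 i e^{\frac{10 \omega}{3}}}{10}
  F(ω) = 2πi·ΣRes = \frac{3 \pi e^{\frac{10 \omega}{3}}}{5}

Both cases combine into a single formula in |ω|:

F(ω) = \frac{3 \pi e^{- \frac{10 \left|{\omega}\right|}{3}}}{5}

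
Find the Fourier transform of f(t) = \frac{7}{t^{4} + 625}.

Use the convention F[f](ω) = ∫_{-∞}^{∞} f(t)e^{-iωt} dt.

F(ω) = \frac{7 \pi e^{- \frac{5 \sqrt{2} \left|{\omega}\right|}{2}} \sin{\left(\frac{5 \sqrt{2} \left|{\omega}\right|}{2} + \frac{\pi}{4} \right)}}{125}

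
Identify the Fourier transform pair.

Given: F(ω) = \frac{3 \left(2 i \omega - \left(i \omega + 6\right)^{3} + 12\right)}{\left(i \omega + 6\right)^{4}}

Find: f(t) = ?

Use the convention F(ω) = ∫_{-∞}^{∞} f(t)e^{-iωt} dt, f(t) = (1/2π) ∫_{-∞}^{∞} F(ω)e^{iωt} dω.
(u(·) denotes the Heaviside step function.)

f(t) = 3 \left(t^{2} - 1\right) e^{- 6 t} u\left(t\right)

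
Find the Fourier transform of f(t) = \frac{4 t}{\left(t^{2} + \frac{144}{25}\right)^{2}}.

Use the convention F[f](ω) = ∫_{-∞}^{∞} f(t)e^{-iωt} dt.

F(ω) = - \frac{5 i \pi \omega e^{- \frac{12 \left|{\omega}\right|}{5}}}{6}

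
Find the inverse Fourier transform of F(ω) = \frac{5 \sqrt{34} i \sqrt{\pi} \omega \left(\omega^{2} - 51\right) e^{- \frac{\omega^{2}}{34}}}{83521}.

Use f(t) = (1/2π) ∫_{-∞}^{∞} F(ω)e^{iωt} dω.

f(t) = 5 t^{3} e^{- \frac{17 t^{2}}{2}}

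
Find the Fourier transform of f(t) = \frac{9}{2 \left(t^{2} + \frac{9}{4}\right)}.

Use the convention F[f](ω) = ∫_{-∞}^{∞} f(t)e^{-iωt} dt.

F(ω) = 3 \pi e^{- \frac{3 \left|{\omega}\right|}{2}}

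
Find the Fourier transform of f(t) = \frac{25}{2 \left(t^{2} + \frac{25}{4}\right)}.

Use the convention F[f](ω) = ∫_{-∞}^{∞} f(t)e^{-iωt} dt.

F(ω) = 5 \pi e^{- \frac{5 \left|{\omega}\right|}{2}}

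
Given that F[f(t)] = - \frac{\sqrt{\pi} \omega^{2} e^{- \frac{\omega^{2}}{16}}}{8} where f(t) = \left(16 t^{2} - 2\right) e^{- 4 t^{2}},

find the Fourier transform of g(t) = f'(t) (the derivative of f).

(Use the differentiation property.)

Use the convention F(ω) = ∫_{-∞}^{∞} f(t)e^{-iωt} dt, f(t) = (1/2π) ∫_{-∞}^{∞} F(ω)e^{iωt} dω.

F[g](ω) = - \frac{i \sqrt{\pi} \omega^{3} e^{- \frac{\omega^{2}}{16}}}{8}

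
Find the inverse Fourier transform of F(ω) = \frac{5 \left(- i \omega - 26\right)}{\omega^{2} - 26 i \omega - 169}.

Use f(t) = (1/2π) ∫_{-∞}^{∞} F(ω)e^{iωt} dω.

f(t) = 5 \left(13 t + 1\right) e^{- 13 t} u\left(t\right)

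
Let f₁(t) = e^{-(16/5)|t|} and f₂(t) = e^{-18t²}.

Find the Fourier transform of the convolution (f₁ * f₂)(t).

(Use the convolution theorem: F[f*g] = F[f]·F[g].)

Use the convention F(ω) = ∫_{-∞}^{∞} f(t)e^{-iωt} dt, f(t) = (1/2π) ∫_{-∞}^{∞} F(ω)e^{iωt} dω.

F[f₁*f₂](ω) = \frac{80 \sqrt{2} \sqrt{\pi} e^{- \frac{\omega^{2}}{72}}}{3 \left(25 \omega^{2} + 256\right)}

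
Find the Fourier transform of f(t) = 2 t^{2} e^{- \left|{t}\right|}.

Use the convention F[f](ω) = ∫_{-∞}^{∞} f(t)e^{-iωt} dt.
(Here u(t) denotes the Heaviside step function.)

F(ω) = \frac{8 \left(1 - 3 \omega^{2}\right)}{\left(\omega^{2} + 1\right)^{3}}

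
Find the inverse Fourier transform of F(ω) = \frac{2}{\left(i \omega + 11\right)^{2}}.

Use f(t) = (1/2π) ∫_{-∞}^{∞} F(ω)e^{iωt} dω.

f(t) = 2 t e^{- 11 t} u\left(t\right)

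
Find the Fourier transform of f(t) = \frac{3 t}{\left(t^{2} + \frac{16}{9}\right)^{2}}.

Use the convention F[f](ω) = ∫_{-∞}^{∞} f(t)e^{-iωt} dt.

F(ω) = - \frac{9 i \pi \omega e^{- \frac{4 \left|{\omega}\right|}{3}}}{8}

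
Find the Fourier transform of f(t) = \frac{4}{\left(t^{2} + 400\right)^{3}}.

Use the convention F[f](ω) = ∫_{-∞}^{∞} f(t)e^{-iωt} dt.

F(ω) = \frac{\pi \left(400 \omega^{2} + 60 \left|{\omega}\right| + 3\right) e^{- 20 \left|{\omega}\right|}}{6400000}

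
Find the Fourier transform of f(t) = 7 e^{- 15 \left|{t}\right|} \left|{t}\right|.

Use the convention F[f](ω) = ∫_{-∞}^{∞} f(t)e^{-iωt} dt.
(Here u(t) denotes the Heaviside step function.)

F(ω) = \frac{14 \left(225 - \omega^{2}\right)}{\left(\omega^{2} + 225\right)^{2}}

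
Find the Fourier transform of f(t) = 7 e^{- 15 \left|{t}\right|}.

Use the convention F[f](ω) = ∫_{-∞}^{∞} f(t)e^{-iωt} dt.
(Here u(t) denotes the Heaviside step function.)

F(ω) = \frac{210}{\omega^{2} + 225}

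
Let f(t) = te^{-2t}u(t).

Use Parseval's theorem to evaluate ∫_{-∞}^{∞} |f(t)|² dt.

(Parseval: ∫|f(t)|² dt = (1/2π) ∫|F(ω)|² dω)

∫|f(t)|² dt = \frac{1}{32}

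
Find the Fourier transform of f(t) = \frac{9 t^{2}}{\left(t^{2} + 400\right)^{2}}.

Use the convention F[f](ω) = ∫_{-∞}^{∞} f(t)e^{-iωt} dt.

F(ω) = \frac{9 \pi \left(1 - 20 \left|{\omega}\right|\right) e^{- 20 \left|{\omega}\right|}}{40}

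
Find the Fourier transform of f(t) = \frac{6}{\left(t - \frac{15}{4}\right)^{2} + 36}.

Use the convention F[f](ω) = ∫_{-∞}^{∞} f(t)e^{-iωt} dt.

F(ω) = \pi e^{- \frac{15 i \omega}{4} - 6 \left|{\omega}\right|}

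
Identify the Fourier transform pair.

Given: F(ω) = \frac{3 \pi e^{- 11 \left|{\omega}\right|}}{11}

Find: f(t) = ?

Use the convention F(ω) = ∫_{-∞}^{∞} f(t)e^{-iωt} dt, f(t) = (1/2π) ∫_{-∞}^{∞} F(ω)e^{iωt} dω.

f(t) = \frac{3}{t^{2} + 121}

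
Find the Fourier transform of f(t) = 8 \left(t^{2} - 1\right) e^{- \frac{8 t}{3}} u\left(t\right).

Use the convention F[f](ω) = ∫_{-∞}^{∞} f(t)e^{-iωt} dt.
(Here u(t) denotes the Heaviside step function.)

F(ω) = \frac{24 \left(54 i \omega - \left(3 i \omega + 8\right)^{3} + 144\right)}{\left(3 i \omega + 8\right)^{4}}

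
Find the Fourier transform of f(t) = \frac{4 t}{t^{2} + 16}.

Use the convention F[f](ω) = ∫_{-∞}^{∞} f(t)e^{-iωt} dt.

F(ω) = - 4 i \pi e^{- 4 \left|{\omega}\right|} \operatorname{sign}{\left(\omega \right)}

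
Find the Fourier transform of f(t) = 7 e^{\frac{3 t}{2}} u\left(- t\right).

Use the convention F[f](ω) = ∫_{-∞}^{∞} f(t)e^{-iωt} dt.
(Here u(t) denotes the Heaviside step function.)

F(ω) = - \frac{14}{2 i \omega - 3}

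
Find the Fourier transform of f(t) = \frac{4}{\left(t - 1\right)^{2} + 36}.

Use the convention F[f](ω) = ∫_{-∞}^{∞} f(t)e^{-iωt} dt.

F(ω) = \frac{2 \pi e^{- i \omega - 6 \left|{\omega}\right|}}{3}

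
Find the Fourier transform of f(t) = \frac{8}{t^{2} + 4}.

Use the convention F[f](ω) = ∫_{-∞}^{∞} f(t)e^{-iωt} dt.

F(ω) = 4 \pi e^{- 2 \left|{\omega}\right|}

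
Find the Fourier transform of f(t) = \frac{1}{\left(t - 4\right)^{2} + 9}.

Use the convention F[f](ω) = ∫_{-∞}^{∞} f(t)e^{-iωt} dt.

F(ω) = \frac{\pi e^{- 4 i \omega - 3 \left|{\omega}\right|}}{3}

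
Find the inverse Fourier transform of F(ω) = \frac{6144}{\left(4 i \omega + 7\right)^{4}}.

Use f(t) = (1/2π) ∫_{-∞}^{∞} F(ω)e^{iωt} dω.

f(t) = 4 t^{3} e^{- \frac{7 t}{4}} u\left(t\right)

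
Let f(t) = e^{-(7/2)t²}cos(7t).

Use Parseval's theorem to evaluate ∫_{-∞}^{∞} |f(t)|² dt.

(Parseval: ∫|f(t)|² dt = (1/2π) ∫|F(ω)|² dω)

∫|f(t)|² dt = \frac{\sqrt{7} \sqrt{\pi} \left(1 + e^{7}\right)}{14 e^{7}}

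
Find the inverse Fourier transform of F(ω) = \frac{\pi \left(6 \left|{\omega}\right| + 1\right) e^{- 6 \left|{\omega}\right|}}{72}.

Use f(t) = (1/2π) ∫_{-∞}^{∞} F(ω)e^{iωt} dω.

f(t) = \frac{6}{\left(t^{2} + 36\right)^{2}}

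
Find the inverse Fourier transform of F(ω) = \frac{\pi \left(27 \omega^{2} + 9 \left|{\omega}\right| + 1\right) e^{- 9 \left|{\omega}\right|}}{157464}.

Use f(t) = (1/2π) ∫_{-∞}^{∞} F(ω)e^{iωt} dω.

f(t) = \frac{1}{\left(t^{2} + 81\right)^{3}}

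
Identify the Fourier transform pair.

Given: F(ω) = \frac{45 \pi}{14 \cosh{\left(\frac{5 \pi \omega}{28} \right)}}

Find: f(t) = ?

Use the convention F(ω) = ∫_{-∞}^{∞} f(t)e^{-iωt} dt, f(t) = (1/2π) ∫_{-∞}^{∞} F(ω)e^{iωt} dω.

f(t) = \frac{9}{\cosh{\left(\frac{14 t}{5} \right)}}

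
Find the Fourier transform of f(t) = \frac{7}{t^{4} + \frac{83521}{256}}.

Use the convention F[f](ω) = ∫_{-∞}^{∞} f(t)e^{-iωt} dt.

F(ω) = \frac{448 \pi e^{- \frac{17 \sqrt{2} \left|{\omega}\right|}{8}} \sin{\left(\frac{17 \sqrt{2} \left|{\omega}\right|}{8} + \frac{\pi}{4} \right)}}{4913}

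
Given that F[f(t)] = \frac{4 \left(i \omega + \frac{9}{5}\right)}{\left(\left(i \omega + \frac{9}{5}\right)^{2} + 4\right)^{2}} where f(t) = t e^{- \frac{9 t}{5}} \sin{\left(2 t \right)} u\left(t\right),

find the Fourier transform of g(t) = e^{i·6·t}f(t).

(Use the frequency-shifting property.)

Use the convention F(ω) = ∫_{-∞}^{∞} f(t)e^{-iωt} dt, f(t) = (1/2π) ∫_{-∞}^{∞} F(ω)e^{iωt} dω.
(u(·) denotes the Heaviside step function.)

F[g](ω) = \frac{500 \left(5 i \left(\omega - 6\right) + 9\right)}{\left(\left(5 i \left(\omega - 6\right) + 9\right)^{2} + 100\right)^{2}}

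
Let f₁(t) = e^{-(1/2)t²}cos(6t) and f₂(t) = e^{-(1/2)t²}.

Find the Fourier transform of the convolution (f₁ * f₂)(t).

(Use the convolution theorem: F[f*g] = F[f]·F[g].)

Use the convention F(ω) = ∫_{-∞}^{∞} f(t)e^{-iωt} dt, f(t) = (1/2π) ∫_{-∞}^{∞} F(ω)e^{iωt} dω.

F[f₁*f₂](ω) = \pi \left(e^{12 \omega} + 1\right) e^{- \omega^{2} - 6 \omega - 18}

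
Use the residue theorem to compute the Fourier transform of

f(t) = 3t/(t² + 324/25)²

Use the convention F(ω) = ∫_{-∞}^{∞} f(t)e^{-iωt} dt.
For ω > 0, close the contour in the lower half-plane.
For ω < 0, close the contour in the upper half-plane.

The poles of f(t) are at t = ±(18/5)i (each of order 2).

Let g(z) = f(z)e^{-iωz}; for large |z| the factor e^{-iωz} decays in the lower half-plane when ω > 0 and in the upper half-plane when ω < 0.

Case ω > 0 (lower half-plane, clockwise contour ⇒ F(ω) = -2πi·ΣRes):
  Res_{z = - \frac{18 i}{5}} g(z) = \frac{5 \omega e^{- \frac{18 \omega}{5}}}{24} (pole of order 2)
  F(ω) = -2πi·ΣRes = - \frac{5 i \pi \omega e^{- \frac{18 \omega}{5}}}{12}

Case ω < 0 (upper half-plane, counterclockwise contour ⇒ F(ω) = +2πi·ΣRes):
  Res_{z = \frac{18 i}{5}} g(z) = - \frac{5 \omega e^{\frac{18 \omega}{5}}}{24} (pole of order 2)
  F(ω) = 2πi·ΣRes = - \frac{5 i \pi \omega e^{\frac{18 \omega}{5}}}{12}

Both cases combine into a single formula in |ω|:

F(ω) = - \frac{5 i \pi \omega e^{- \frac{18 \left|{\omega}\right|}{5}}}{12}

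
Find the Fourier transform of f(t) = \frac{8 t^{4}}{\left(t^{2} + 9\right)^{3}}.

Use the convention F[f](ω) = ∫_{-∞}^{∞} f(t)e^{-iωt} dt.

F(ω) = \pi \left(3 \omega^{2} - 5 \left|{\omega}\right| + 1\right) e^{- 3 \left|{\omega}\right|}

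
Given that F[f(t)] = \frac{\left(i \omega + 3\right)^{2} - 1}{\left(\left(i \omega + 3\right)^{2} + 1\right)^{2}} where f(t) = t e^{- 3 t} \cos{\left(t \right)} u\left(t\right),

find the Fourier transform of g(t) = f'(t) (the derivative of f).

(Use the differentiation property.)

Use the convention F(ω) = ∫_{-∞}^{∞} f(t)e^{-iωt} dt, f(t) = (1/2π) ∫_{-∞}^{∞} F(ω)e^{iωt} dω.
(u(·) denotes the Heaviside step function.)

F[g](ω) = \frac{i \omega \left(\left(i \omega + 3\right)^{2} - 1\right)}{\left(\left(i \omega + 3\right)^{2} + 1\right)^{2}}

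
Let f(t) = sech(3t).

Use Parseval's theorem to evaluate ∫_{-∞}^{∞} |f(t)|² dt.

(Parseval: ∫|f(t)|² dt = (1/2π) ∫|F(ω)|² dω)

∫|f(t)|² dt = \frac{2}{3}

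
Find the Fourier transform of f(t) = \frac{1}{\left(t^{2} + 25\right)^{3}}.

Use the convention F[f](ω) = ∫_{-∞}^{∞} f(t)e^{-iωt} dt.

F(ω) = \frac{\pi \left(25 \omega^{2} + 15 \left|{\omega}\right| + 3\right) e^{- 5 \left|{\omega}\right|}}{25000}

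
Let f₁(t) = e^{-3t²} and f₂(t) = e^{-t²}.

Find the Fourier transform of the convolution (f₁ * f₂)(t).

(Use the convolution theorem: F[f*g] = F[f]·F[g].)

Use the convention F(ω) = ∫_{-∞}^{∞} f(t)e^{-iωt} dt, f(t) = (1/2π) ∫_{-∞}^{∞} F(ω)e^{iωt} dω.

F[f₁*f₂](ω) = \frac{\sqrt{3} \pi e^{- \frac{\omega^{2}}{3}}}{3}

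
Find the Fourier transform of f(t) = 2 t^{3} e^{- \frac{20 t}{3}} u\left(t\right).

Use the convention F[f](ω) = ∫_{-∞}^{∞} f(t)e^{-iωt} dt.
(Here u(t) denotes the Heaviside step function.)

F(ω) = \frac{972}{\left(3 i \omega + 20\right)^{4}}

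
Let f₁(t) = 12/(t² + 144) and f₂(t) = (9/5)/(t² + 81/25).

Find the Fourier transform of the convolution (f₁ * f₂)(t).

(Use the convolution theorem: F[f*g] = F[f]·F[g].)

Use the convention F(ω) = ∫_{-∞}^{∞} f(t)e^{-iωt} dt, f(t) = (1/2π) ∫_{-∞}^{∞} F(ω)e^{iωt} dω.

F[f₁*f₂](ω) = \pi^{2} e^{- \frac{69 \left|{\omega}\right|}{5}}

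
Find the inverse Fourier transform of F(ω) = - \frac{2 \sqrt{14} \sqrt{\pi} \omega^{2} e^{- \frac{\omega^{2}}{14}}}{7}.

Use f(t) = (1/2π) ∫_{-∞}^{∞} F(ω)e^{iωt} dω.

f(t) = 7 \left(14 t^{2} - 2\right) e^{- \frac{7 t^{2}}{2}}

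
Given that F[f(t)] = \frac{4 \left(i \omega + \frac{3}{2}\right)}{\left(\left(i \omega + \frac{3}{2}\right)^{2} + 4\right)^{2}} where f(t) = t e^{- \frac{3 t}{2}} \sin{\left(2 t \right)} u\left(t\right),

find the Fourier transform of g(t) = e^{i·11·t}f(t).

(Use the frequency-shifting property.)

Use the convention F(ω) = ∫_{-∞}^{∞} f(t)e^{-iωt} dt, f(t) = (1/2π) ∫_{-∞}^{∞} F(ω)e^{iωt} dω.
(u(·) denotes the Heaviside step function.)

F[g](ω) = \frac{32 \left(2 i \left(\omega - 11\right) + 3\right)}{\left(\left(2 i \left(\omega - 11\right) + 3\right)^{2} + 16\right)^{2}}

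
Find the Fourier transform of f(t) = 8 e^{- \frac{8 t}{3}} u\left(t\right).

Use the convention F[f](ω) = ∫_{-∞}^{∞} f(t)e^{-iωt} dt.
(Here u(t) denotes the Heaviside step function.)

F(ω) = \frac{24}{3 i \omega + 8}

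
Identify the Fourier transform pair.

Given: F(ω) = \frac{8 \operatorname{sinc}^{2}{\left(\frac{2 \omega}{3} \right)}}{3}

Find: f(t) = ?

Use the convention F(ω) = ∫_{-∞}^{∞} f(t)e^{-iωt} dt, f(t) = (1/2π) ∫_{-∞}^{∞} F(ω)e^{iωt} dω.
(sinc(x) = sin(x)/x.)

f(t) = 2 \left(\begin{cases} 1 - \frac{3 \left|{t}\right|}{4} & \text{for}\: \left|{t}\right| < \frac{4}{3} \\0 & \text{otherwise} \end{cases}\right)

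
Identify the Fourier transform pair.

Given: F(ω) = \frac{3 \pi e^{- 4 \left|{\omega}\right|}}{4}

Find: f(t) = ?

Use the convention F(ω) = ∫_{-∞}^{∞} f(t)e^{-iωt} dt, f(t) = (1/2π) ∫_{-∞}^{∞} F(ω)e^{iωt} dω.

f(t) = \frac{3}{t^{2} + 16}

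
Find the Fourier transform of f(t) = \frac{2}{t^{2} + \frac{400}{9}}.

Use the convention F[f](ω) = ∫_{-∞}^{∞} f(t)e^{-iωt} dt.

F(ω) = \frac{3 \pi e^{- \frac{20 \left|{\omega}\right|}{3}}}{10}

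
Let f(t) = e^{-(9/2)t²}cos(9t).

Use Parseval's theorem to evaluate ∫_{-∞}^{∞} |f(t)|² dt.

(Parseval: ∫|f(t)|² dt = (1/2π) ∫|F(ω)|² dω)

∫|f(t)|² dt = \frac{\sqrt{\pi} \left(1 + e^{9}\right)}{6 e^{9}}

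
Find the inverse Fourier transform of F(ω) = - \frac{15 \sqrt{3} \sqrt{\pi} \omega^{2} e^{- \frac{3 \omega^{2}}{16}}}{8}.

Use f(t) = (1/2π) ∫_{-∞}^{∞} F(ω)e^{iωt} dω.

f(t) = 5 \left(\frac{16 t^{2}}{3} - 2\right) e^{- \frac{4 t^{2}}{3}}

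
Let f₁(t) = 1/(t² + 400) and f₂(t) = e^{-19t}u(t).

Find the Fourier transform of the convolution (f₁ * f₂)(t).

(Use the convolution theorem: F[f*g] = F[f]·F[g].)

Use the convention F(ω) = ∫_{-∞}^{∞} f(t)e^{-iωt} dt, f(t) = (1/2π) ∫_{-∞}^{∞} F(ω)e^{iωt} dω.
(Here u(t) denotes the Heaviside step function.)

F[f₁*f₂](ω) = \frac{\pi e^{- 20 \left|{\omega}\right|}}{20 \left(i \omega + 19\right)}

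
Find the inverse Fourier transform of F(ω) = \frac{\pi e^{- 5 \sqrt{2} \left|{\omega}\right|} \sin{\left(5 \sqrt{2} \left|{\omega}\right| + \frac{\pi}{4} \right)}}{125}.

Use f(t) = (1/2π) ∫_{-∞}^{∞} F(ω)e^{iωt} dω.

f(t) = \frac{8}{t^{4} + 10000}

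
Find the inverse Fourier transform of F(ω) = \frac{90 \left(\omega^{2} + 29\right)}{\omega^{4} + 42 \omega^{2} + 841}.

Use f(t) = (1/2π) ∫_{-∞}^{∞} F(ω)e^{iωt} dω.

f(t) = 9 e^{- 5 \left|{t}\right|} \cos{\left(2 \left|{t}\right| \right)}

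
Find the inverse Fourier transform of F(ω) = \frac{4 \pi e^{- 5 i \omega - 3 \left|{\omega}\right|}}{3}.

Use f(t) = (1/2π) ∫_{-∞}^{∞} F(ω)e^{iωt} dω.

f(t) = \frac{4}{\left(t - 5\right)^{2} + 9}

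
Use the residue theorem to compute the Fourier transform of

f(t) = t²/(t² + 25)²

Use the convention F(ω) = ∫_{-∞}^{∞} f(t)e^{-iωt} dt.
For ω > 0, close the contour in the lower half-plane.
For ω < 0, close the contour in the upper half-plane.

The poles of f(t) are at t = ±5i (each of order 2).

Let g(z) = f(z)e^{-iωz}; for large |z| the factor e^{-iωz} decays in the lower half-plane when ω > 0 and in the upper half-plane when ω < 0.

Case ω > 0 (lower half-plane, clockwise contour ⇒ F(ω) = -2πi·ΣRes):
  Res_{z = - 5 i} g(z) = \frac{i \left(1 - 5 \omega\right) e^{- 5 \omega}}{20} (pole of order 2)
  F(ω) = -2πi·ΣRes = \frac{\pi \left(1 - 5 \omega\right) e^{- 5 \omega}}{10}

Case ω < 0 (upper half-plane, counterclockwise contour ⇒ F(ω) = +2πi·ΣRes):
  Res_{z = 5 i} g(z) = \frac{i \left(- 5 \omega - 1\right) e^{5 \omega}}{20} (pole of order 2)
  F(ω) = 2πi·ΣRes = \frac{\pi \left(5 \omega + 1\right) e^{5 \omega}}{10}

Both cases combine into a single formula in |ω|:

F(ω) = \frac{\pi \left(1 - 5 \left|{\omega}\right|\right) e^{- 5 \left|{\omega}\right|}}{10}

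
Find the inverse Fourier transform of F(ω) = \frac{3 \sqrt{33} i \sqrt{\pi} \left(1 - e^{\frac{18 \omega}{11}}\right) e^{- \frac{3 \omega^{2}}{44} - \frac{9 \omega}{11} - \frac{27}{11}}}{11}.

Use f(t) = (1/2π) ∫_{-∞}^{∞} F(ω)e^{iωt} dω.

f(t) = 6 e^{- \frac{11 t^{2}}{3}} \sin{\left(6 t \right)}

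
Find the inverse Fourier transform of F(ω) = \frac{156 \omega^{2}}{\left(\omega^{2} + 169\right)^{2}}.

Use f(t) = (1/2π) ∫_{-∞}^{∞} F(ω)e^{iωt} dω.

f(t) = 3 \left(1 - 13 \left|{t}\right|\right) e^{- 13 \left|{t}\right|}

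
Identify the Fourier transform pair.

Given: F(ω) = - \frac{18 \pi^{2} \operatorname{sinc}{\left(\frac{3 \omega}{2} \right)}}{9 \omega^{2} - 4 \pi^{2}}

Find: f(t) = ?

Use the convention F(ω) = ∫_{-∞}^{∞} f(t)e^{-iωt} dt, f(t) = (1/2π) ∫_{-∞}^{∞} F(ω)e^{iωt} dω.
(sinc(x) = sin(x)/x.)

f(t) = 3 \left(\begin{cases} \frac{\cos{\left(\frac{2 \pi t}{3} \right)}}{2} + \frac{1}{2} & \text{for}\: \left|{t}\right| < \frac{3}{2} \\0 & \text{otherwise} \end{cases}\right)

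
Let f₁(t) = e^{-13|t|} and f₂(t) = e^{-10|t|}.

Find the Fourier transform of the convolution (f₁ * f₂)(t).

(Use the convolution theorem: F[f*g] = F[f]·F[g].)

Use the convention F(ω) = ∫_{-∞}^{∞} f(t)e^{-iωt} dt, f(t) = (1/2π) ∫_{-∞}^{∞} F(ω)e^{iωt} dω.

F[f₁*f₂](ω) = \frac{520}{\left(\omega^{2} + 100\right) \left(\omega^{2} + 169\right)}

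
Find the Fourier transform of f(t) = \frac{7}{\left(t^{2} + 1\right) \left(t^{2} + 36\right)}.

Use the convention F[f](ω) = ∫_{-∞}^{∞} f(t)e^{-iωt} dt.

F(ω) = \frac{\pi e^{- \left|{\omega}\right|}}{5} - \frac{\pi e^{- 6 \left|{\omega}\right|}}{30}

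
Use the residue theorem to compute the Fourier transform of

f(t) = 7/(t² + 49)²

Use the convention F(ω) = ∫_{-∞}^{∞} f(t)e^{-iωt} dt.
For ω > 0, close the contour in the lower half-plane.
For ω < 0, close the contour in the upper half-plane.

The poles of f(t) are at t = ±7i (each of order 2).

Let g(z) = f(z)e^{-iωz}; for large |z| the factor e^{-iωz} decays in the lower half-plane when ω > 0 and in the upper half-plane when ω < 0.

Case ω > 0 (lower half-plane, clockwise contour ⇒ F(ω) = -2πi·ΣRes):
  Res_{z = - 7 i} g(z) = \frac{i \left(7 \omega + 1\right) e^{- 7 \omega}}{196} (pole of order 2)
  F(ω) = -2πi·ΣRes = \frac{\pi \left(7 \omega + 1\right) e^{- 7 \omega}}{98}

Case ω < 0 (upper half-plane, counterclockwise contour ⇒ F(ω) = +2πi·ΣRes):
  Res_{z = 7 i} g(z) = \frac{i \left(7 \omega - 1\right) e^{7 \omega}}{196} (pole of order 2)
  F(ω) = 2πi·ΣRes = \frac{\pi \left(1 - 7 \omega\right) e^{7 \omega}}{98}

Both cases combine into a single formula in |ω|:

F(ω) = \frac{\pi \left(7 \left|{\omega}\right| + 1\right) e^{- 7 \left|{\omega}\right|}}{98}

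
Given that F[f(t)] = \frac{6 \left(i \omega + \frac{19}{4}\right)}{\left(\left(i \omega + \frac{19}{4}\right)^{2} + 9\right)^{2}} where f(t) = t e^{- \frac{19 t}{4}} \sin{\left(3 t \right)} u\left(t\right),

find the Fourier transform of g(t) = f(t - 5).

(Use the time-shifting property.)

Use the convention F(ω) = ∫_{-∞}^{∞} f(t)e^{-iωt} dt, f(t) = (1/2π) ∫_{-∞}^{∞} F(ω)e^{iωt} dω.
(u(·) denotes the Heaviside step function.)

F[g](ω) = \frac{384 \left(4 i \omega + 19\right) e^{- 5 i \omega}}{\left(\left(4 i \omega + 19\right)^{2} + 144\right)^{2}}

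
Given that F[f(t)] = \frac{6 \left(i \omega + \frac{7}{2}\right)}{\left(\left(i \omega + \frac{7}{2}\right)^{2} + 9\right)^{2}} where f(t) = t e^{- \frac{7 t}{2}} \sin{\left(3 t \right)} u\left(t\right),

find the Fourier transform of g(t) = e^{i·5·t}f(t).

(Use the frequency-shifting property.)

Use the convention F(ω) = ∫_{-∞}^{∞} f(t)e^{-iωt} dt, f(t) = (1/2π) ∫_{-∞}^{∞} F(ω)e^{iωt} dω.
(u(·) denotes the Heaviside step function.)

F[g](ω) = \frac{48 \left(2 i \left(\omega - 5\right) + 7\right)}{\left(\left(2 i \left(\omega - 5\right) + 7\right)^{2} + 36\right)^{2}}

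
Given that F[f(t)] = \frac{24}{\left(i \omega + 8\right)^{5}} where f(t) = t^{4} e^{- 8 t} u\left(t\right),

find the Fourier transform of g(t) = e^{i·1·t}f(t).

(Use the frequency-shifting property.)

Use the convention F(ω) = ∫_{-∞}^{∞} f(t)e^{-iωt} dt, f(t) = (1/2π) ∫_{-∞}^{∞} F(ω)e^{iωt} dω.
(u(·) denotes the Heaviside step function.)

F[g](ω) = \frac{24}{\left(i \left(\omega - 1\right) + 8\right)^{5}}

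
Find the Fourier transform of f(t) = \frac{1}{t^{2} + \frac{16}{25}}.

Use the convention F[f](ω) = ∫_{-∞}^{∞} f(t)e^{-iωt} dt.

F(ω) = \frac{5 \pi e^{- \frac{4 \left|{\omega}\right|}{5}}}{4}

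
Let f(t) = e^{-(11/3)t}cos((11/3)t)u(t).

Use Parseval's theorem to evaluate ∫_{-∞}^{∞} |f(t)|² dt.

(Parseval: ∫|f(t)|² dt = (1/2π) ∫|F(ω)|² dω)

∫|f(t)|² dt = \frac{9}{88}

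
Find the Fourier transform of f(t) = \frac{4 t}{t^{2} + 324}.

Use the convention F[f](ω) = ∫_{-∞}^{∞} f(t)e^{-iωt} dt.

F(ω) = - 4 i \pi e^{- 18 \left|{\omega}\right|} \operatorname{sign}{\left(\omega \right)}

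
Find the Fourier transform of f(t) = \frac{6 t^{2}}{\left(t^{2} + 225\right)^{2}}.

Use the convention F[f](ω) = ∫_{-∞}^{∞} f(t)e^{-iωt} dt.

F(ω) = \frac{\pi \left(1 - 15 \left|{\omega}\right|\right) e^{- 15 \left|{\omega}\right|}}{5}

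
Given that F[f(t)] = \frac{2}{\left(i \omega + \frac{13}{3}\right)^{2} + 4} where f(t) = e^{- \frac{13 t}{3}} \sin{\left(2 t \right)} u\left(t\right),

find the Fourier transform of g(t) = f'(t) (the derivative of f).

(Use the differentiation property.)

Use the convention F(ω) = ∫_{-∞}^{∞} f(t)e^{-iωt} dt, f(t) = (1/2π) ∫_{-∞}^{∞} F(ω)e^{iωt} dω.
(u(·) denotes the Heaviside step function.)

F[g](ω) = \frac{18 i \omega}{\left(3 i \omega + 13\right)^{2} + 36}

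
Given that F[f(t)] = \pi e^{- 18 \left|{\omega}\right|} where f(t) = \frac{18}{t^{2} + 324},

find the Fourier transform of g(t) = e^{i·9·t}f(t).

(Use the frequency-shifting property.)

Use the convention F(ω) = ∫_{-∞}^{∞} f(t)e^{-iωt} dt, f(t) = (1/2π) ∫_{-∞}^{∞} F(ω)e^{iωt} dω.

F[g](ω) = \pi e^{- 18 \left|{\omega - 9}\right|}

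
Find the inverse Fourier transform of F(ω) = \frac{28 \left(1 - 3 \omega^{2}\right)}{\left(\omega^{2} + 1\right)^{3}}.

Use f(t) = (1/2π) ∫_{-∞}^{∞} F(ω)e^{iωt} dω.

f(t) = 7 t^{2} e^{- \left|{t}\right|}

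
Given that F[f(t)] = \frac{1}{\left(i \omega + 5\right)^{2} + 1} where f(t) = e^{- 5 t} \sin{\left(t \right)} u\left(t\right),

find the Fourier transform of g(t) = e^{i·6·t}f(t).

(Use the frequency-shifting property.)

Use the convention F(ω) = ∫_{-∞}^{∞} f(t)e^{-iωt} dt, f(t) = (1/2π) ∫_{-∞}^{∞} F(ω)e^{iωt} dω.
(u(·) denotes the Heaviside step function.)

F[g](ω) = \frac{1}{\left(i \left(\omega - 6\right) + 5\right)^{2} + 1}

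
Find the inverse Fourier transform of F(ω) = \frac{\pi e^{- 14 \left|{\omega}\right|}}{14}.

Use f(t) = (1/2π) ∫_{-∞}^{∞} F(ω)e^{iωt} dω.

f(t) = \frac{1}{t^{2} + 196}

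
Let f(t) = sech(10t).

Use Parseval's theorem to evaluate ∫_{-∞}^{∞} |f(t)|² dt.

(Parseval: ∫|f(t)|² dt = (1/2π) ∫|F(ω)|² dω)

∫|f(t)|² dt = \frac{1}{5}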